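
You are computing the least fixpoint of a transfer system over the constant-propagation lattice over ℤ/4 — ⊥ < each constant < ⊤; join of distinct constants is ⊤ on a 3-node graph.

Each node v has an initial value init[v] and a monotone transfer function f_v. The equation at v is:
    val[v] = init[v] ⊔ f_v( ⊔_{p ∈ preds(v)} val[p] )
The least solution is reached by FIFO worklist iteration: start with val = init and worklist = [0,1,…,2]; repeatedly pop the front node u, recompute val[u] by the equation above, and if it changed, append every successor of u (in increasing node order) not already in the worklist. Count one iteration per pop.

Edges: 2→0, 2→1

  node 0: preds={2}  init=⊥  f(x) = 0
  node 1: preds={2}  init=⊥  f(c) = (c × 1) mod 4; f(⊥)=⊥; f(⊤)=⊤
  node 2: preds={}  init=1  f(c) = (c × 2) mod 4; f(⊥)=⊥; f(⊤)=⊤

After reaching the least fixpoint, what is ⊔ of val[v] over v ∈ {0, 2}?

Iteration log — 3 steps:
  step 1. node 0  ⊔preds=1  new=0  old=⊥  +wl: 
  step 2. node 1  ⊔preds=1  new=1  old=⊥  +wl: 
  step 3. node 2  ⊔preds=⊥  new=1  stable

Least fixpoint reached:
  node 0: 0
  node 1: 1
  node 2: 1

⊤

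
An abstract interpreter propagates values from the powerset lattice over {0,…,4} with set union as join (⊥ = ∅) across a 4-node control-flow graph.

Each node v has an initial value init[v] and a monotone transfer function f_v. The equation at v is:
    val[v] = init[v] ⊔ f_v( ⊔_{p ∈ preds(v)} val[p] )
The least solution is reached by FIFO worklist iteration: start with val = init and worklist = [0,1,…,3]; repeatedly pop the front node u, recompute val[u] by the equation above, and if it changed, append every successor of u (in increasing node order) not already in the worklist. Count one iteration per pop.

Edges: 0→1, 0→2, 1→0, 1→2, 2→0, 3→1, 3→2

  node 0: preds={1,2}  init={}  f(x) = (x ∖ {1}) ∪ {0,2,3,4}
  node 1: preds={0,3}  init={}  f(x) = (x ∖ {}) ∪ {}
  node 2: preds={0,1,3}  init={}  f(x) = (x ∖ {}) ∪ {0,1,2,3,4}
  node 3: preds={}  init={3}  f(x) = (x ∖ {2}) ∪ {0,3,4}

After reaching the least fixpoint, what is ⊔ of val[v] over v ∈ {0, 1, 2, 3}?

Worklist (7 pops):
  #1 pop 0: in={} → {0,2,3,4} (was {}); enqueue []
  #2 pop 1: in={0,2,3,4} → {0,2,3,4} (was {}); enqueue [0]
  #3 pop 2: in={0,2,3,4} → {0,1,2,3,4} (was {}); enqueue []
  #4 pop 3: in={} → {0,3,4} (was {3}); enqueue [1,2]
  #5 pop 0: in={0,1,2,3,4} → {0,2,3,4} (no change)
  #6 pop 1: in={0,2,3,4} → {0,2,3,4} (no change)
  #7 pop 2: in={0,2,3,4} → {0,1,2,3,4} (no change)

Fixpoint:
  val[0] = {0,2,3,4}
  val[1] = {0,2,3,4}
  val[2] = {0,1,2,3,4}
  val[3] = {0,3,4}

{0,1,2,3,4}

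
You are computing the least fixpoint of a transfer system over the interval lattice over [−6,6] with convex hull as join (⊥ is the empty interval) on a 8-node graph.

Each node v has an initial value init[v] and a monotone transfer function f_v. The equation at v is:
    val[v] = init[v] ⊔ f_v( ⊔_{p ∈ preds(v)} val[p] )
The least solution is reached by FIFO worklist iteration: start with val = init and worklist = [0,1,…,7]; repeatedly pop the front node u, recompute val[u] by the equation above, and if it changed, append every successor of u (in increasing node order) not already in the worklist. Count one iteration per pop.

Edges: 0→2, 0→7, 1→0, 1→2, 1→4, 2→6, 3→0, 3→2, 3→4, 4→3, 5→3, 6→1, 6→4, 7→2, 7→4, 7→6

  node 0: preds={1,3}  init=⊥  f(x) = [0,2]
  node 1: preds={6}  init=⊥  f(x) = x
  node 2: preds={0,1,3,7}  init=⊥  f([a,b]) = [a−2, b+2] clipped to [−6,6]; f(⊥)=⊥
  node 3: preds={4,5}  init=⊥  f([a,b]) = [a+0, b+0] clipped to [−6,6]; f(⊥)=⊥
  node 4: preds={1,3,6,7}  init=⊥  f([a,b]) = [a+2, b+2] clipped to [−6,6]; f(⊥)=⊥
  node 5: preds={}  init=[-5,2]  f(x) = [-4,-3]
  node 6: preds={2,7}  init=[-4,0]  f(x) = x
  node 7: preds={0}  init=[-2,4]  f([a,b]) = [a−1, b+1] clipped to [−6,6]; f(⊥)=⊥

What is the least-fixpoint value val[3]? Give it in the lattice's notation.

Trace (16 dequeues):
  [1] u=0 | in ⊥ | out [0,2] | prev ⊥ | push {}
  [2] u=1 | in [-4,0] | out [-4,0] | prev ⊥ | push {0}
  [3] u=2 | in [-4,4] | out [-6,6] | prev ⊥ | push {}
  [4] u=3 | in [-5,2] | out [-5,2] | prev ⊥ | push {2}
  [5] u=4 | in [-5,4] | out [-3,6] | prev ⊥ | push {3}
  [6] u=5 | in ⊥ | out [-5,2] | ==
  [7] u=6 | in [-6,6] | out [-6,6] | prev [-4,0] | push {1,4}
  [8] u=7 | in [0,2] | out [-2,4] | ==
  [9] u=0 | in [-5,2] | out [0,2] | ==
  [10] u=2 | in [-5,4] | out [-6,6] | ==
  [11] u=3 | in [-5,6] | out [-5,6] | prev [-5,2] | push {0,2}
  [12] u=1 | in [-6,6] | out [-6,6] | prev [-4,0] | push {}
  [13] u=4 | in [-6,6] | out [-4,6] | prev [-3,6] | push {3}
  [14] u=0 | in [-6,6] | out [0,2] | ==
  [15] u=2 | in [-6,6] | out [-6,6] | ==
  [16] u=3 | in [-5,6] | out [-5,6] | ==

Converged values:
  [0] [0,2]
  [1] [-6,6]
  [2] [-6,6]
  [3] [-5,6]
  [4] [-4,6]
  [5] [-5,2]
  [6] [-6,6]
  [7] [-2,4]

[-5,6]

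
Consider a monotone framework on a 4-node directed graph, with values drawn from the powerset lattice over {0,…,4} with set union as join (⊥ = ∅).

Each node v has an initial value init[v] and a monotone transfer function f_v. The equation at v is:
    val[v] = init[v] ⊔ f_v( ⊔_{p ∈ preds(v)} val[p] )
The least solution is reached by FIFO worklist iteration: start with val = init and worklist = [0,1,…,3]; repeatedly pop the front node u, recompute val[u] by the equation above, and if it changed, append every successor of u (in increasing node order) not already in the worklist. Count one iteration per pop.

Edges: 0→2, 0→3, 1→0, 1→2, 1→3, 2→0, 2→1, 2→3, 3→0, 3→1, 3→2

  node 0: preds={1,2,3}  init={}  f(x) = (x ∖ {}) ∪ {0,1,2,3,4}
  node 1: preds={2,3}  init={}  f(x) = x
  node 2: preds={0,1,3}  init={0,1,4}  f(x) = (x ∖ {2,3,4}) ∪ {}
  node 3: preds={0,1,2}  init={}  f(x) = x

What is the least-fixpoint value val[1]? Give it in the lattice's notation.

Trace (9 dequeues):
  [1] u=0 | in {0,1,4} | out {0,1,2,3,4} | prev {} | push {}
  [2] u=1 | in {0,1,4} | out {0,1,4} | prev {} | push {0}
  [3] u=2 | in {0,1,2,3,4} | out {0,1,4} | ==
  [4] u=3 | in {0,1,2,3,4} | out {0,1,2,3,4} | prev {} | push {1,2}
  [5] u=0 | in {0,1,2,3,4} | out {0,1,2,3,4} | ==
  [6] u=1 | in {0,1,2,3,4} | out {0,1,2,3,4} | prev {0,1,4} | push {0,3}
  [7] u=2 | in {0,1,2,3,4} | out {0,1,4} | ==
  [8] u=0 | in {0,1,2,3,4} | out {0,1,2,3,4} | ==
  [9] u=3 | in {0,1,2,3,4} | out {0,1,2,3,4} | ==

Converged values:
  [0] {0,1,2,3,4}
  [1] {0,1,2,3,4}
  [2] {0,1,4}
  [3] {0,1,2,3,4}

{0,1,2,3,4}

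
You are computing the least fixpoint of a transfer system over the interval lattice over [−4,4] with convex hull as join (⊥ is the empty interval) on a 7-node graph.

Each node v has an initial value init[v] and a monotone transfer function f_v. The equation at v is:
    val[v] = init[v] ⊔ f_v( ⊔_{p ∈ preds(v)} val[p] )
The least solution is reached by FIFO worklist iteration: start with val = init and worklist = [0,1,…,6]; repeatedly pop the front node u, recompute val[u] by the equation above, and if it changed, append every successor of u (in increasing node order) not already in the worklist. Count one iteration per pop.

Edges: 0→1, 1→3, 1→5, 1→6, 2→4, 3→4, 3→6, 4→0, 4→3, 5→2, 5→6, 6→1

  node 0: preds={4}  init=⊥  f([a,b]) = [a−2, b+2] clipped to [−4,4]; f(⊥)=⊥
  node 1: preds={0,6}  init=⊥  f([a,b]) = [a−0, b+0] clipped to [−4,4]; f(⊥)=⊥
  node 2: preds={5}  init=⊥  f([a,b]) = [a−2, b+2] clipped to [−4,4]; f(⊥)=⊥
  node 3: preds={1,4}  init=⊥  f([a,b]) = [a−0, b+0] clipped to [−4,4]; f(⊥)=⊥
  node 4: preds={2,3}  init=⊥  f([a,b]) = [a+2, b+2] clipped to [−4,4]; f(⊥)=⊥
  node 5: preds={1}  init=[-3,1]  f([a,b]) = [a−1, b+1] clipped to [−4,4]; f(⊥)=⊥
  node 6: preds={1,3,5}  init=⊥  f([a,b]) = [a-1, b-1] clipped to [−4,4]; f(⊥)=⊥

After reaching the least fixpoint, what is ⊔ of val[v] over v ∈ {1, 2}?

[-4,4]

Worklist (19 pops):
  #1 pop 0: in=⊥ → ⊥ (no change)
  #2 pop 1: in=⊥ → ⊥ (no change)
  #3 pop 2: in=[-3,1] → [-4,3] (was ⊥); enqueue []
  #4 pop 3: in=⊥ → ⊥ (no change)
  #5 pop 4: in=[-4,3] → [-2,4] (was ⊥); enqueue [0,3]
  #6 pop 5: in=⊥ → [-3,1] (no change)
  #7 pop 6: in=[-3,1] → [-4,0] (was ⊥); enqueue [1]
  #8 pop 0: in=[-2,4] → [-4,4] (was ⊥); enqueue []
  #9 pop 3: in=[-2,4] → [-2,4] (was ⊥); enqueue [4,6]
  #10 pop 1: in=[-4,4] → [-4,4] (was ⊥); enqueue [3,5]
  #11 pop 4: in=[-4,4] → [-2,4] (no change)
  #12 pop 6: in=[-4,4] → [-4,3] (was [-4,0]); enqueue [1]
  #13 pop 3: in=[-4,4] → [-4,4] (was [-2,4]); enqueue [4,6]
  #14 pop 5: in=[-4,4] → [-4,4] (was [-3,1]); enqueue [2]
  #15 pop 1: in=[-4,4] → [-4,4] (no change)
  #16 pop 4: in=[-4,4] → [-2,4] (no change)
  #17 pop 6: in=[-4,4] → [-4,3] (no change)
  #18 pop 2: in=[-4,4] → [-4,4] (was [-4,3]); enqueue [4]
  #19 pop 4: in=[-4,4] → [-2,4] (no change)

Fixpoint:
  val[0] = [-4,4]
  val[1] = [-4,4]
  val[2] = [-4,4]
  val[3] = [-4,4]
  val[4] = [-2,4]
  val[5] = [-4,4]
  val[6] = [-4,3]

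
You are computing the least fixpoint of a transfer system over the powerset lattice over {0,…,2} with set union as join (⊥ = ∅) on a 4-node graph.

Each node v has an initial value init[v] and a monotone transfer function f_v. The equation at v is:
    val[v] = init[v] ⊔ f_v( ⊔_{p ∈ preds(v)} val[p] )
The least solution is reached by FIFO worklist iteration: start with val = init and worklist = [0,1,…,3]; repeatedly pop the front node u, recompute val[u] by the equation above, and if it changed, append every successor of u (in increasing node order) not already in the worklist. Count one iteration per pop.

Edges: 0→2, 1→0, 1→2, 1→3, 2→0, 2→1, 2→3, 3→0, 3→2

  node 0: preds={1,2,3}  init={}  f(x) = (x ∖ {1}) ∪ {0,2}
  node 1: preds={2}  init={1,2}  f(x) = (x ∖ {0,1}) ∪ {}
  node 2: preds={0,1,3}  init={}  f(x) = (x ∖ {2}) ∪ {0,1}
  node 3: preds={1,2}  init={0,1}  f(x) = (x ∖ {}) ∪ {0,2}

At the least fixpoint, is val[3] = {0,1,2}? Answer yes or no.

yes

Worklist (7 pops):
  #1 pop 0: in={0,1,2} → {0,2} (was {}); enqueue []
  #2 pop 1: in={} → {1,2} (no change)
  #3 pop 2: in={0,1,2} → {0,1} (was {}); enqueue [0,1]
  #4 pop 3: in={0,1,2} → {0,1,2} (was {0,1}); enqueue [2]
  #5 pop 0: in={0,1,2} → {0,2} (no change)
  #6 pop 1: in={0,1} → {1,2} (no change)
  #7 pop 2: in={0,1,2} → {0,1} (no change)

Fixpoint:
  val[0] = {0,2}
  val[1] = {1,2}
  val[2] = {0,1}
  val[3] = {0,1,2}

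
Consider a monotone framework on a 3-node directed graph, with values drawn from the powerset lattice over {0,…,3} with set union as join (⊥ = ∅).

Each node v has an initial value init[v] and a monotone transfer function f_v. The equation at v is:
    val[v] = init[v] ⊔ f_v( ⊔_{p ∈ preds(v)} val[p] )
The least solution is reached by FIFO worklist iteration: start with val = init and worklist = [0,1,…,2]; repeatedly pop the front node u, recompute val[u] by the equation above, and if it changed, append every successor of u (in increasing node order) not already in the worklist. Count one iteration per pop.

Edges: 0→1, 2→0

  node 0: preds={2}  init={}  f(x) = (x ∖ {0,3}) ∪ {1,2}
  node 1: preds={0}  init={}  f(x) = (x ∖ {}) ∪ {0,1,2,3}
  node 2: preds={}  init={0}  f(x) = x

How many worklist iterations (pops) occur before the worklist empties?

Worklist (3 pops):
  #1 pop 0: in={0} → {1,2} (was {}); enqueue []
  #2 pop 1: in={1,2} → {0,1,2,3} (was {}); enqueue []
  #3 pop 2: in={} → {0} (no change)

Fixpoint:
  val[0] = {1,2}
  val[1] = {0,1,2,3}
  val[2] = {0}

3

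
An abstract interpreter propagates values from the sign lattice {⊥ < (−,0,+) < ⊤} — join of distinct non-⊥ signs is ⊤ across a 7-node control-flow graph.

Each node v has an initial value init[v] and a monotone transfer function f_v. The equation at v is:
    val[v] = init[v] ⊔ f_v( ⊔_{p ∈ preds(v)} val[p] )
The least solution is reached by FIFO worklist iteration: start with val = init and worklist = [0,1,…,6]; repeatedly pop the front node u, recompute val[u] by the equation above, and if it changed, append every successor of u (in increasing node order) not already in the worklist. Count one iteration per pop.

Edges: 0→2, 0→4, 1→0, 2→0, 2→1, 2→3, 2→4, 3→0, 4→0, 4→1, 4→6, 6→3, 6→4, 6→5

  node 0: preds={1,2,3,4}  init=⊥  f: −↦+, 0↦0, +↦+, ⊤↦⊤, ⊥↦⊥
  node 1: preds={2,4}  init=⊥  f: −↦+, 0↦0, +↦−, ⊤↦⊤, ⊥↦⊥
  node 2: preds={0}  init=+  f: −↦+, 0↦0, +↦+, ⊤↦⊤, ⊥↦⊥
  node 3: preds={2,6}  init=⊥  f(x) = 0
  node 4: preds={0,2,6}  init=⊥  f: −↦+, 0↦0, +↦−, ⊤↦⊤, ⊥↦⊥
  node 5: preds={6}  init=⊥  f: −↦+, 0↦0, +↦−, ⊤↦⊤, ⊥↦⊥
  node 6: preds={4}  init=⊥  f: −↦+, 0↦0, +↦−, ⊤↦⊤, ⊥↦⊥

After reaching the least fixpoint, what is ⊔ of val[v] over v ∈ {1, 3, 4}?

Trace (19 dequeues):
  [1] u=0 | in + | out + | prev ⊥ | push {}
  [2] u=1 | in + | out − | prev ⊥ | push {0}
  [3] u=2 | in + | out + | ==
  [4] u=3 | in + | out 0 | prev ⊥ | push {}
  [5] u=4 | in + | out − | prev ⊥ | push {1}
  [6] u=5 | in ⊥ | out ⊥ | ==
  [7] u=6 | in − | out + | prev ⊥ | push {3,4,5}
  [8] u=0 | in ⊤ | out ⊤ | prev + | push {2}
  [9] u=1 | in ⊤ | out ⊤ | prev − | push {0}
  [10] u=3 | in + | out 0 | ==
  [11] u=4 | in ⊤ | out ⊤ | prev − | push {1,6}
  [12] u=5 | in + | out − | prev ⊥ | push {}
  [13] u=2 | in ⊤ | out ⊤ | prev + | push {3,4}
  [14] u=0 | in ⊤ | out ⊤ | ==
  [15] u=1 | in ⊤ | out ⊤ | ==
  [16] u=6 | in ⊤ | out ⊤ | prev + | push {5}
  [17] u=3 | in ⊤ | out 0 | ==
  [18] u=4 | in ⊤ | out ⊤ | ==
  [19] u=5 | in ⊤ | out ⊤ | prev − | push {}

Converged values:
  [0] ⊤
  [1] ⊤
  [2] ⊤
  [3] 0
  [4] ⊤
  [5] ⊤
  [6] ⊤

⊤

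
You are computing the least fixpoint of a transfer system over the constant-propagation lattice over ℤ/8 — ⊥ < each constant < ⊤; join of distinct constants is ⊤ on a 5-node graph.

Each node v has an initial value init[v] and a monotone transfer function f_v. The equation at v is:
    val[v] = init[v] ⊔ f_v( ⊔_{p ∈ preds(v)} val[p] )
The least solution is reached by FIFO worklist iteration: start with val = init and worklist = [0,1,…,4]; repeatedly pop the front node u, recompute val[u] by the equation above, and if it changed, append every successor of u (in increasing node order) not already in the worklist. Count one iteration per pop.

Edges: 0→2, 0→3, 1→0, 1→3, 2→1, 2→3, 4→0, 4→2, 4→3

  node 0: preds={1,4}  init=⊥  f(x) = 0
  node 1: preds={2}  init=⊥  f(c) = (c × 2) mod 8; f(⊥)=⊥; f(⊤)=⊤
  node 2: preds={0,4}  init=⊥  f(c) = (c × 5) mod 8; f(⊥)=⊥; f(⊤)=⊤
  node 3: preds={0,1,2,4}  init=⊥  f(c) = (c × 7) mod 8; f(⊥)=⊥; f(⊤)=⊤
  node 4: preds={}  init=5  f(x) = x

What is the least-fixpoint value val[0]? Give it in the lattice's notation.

Worklist (8 pops):
  #1 pop 0: in=5 → 0 (was ⊥); enqueue []
  #2 pop 1: in=⊥ → ⊥ (no change)
  #3 pop 2: in=⊤ → ⊤ (was ⊥); enqueue [1]
  #4 pop 3: in=⊤ → ⊤ (was ⊥); enqueue []
  #5 pop 4: in=⊥ → 5 (no change)
  #6 pop 1: in=⊤ → ⊤ (was ⊥); enqueue [0,3]
  #7 pop 0: in=⊤ → 0 (no change)
  #8 pop 3: in=⊤ → ⊤ (no change)

Fixpoint:
  val[0] = 0
  val[1] = ⊤
  val[2] = ⊤
  val[3] = ⊤
  val[4] = 5

0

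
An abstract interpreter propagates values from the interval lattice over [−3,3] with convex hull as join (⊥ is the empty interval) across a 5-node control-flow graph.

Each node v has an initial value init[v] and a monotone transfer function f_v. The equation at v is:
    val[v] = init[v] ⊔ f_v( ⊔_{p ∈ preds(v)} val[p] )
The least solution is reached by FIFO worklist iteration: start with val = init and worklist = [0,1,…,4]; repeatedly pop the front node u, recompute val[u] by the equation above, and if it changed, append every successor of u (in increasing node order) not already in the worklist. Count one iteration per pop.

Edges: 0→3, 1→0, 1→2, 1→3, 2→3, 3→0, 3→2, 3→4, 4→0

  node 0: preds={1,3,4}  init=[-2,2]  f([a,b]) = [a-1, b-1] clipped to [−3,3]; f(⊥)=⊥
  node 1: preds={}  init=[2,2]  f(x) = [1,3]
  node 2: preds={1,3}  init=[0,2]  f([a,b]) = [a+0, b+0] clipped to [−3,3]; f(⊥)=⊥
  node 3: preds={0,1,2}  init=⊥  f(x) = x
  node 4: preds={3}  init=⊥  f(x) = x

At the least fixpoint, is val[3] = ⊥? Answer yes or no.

Worklist (13 pops):
  #1 pop 0: in=[2,2] → [-2,2] (no change)
  #2 pop 1: in=⊥ → [1,3] (was [2,2]); enqueue [0]
  #3 pop 2: in=[1,3] → [0,3] (was [0,2]); enqueue []
  #4 pop 3: in=[-2,3] → [-2,3] (was ⊥); enqueue [2]
  #5 pop 4: in=[-2,3] → [-2,3] (was ⊥); enqueue []
  #6 pop 0: in=[-2,3] → [-3,2] (was [-2,2]); enqueue [3]
  #7 pop 2: in=[-2,3] → [-2,3] (was [0,3]); enqueue []
  #8 pop 3: in=[-3,3] → [-3,3] (was [-2,3]); enqueue [0,2,4]
  #9 pop 0: in=[-3,3] → [-3,2] (no change)
  #10 pop 2: in=[-3,3] → [-3,3] (was [-2,3]); enqueue [3]
  #11 pop 4: in=[-3,3] → [-3,3] (was [-2,3]); enqueue [0]
  #12 pop 3: in=[-3,3] → [-3,3] (no change)
  #13 pop 0: in=[-3,3] → [-3,2] (no change)

Fixpoint:
  val[0] = [-3,2]
  val[1] = [1,3]
  val[2] = [-3,3]
  val[3] = [-3,3]
  val[4] = [-3,3]

no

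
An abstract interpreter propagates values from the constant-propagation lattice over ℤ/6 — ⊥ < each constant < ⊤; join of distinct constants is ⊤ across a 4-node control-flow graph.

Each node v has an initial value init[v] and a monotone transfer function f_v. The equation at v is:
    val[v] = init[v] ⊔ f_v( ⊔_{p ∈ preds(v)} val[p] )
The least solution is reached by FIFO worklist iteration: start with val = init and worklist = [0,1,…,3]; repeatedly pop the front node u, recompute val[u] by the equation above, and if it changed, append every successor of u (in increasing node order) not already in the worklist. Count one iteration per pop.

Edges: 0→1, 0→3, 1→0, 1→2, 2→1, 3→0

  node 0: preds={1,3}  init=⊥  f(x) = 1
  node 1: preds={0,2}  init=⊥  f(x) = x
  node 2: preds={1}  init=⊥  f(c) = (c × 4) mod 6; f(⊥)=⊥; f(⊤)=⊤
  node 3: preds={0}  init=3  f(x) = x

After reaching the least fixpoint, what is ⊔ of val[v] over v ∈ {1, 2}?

⊤

Worklist (9 pops):
  #1 pop 0: in=3 → 1 (was ⊥); enqueue []
  #2 pop 1: in=1 → 1 (was ⊥); enqueue [0]
  #3 pop 2: in=1 → 4 (was ⊥); enqueue [1]
  #4 pop 3: in=1 → ⊤ (was 3); enqueue []
  #5 pop 0: in=⊤ → 1 (no change)
  #6 pop 1: in=⊤ → ⊤ (was 1); enqueue [0,2]
  #7 pop 0: in=⊤ → 1 (no change)
  #8 pop 2: in=⊤ → ⊤ (was 4); enqueue [1]
  #9 pop 1: in=⊤ → ⊤ (no change)

Fixpoint:
  val[0] = 1
  val[1] = ⊤
  val[2] = ⊤
  val[3] = ⊤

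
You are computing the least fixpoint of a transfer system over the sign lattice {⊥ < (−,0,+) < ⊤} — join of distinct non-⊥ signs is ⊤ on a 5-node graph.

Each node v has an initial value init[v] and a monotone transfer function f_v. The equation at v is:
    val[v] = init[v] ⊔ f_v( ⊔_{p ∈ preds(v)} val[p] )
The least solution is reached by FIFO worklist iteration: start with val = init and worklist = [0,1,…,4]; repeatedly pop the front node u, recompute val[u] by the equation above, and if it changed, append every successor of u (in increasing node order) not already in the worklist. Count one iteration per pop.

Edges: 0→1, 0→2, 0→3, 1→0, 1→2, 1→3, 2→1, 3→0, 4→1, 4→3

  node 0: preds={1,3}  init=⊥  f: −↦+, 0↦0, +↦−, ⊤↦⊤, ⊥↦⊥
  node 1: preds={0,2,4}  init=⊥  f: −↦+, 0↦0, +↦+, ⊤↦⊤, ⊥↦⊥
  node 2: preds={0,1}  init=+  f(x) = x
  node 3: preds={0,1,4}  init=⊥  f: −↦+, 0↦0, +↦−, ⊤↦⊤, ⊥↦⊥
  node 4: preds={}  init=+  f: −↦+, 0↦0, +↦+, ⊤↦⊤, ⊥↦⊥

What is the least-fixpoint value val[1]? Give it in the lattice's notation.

⊤

Worklist (11 pops):
  #1 pop 0: in=⊥ → ⊥ (no change)
  #2 pop 1: in=+ → + (was ⊥); enqueue [0]
  #3 pop 2: in=+ → + (no change)
  #4 pop 3: in=+ → − (was ⊥); enqueue []
  #5 pop 4: in=⊥ → + (no change)
  #6 pop 0: in=⊤ → ⊤ (was ⊥); enqueue [1,2,3]
  #7 pop 1: in=⊤ → ⊤ (was +); enqueue [0]
  #8 pop 2: in=⊤ → ⊤ (was +); enqueue [1]
  #9 pop 3: in=⊤ → ⊤ (was −); enqueue []
  #10 pop 0: in=⊤ → ⊤ (no change)
  #11 pop 1: in=⊤ → ⊤ (no change)

Fixpoint:
  val[0] = ⊤
  val[1] = ⊤
  val[2] = ⊤
  val[3] = ⊤
  val[4] = +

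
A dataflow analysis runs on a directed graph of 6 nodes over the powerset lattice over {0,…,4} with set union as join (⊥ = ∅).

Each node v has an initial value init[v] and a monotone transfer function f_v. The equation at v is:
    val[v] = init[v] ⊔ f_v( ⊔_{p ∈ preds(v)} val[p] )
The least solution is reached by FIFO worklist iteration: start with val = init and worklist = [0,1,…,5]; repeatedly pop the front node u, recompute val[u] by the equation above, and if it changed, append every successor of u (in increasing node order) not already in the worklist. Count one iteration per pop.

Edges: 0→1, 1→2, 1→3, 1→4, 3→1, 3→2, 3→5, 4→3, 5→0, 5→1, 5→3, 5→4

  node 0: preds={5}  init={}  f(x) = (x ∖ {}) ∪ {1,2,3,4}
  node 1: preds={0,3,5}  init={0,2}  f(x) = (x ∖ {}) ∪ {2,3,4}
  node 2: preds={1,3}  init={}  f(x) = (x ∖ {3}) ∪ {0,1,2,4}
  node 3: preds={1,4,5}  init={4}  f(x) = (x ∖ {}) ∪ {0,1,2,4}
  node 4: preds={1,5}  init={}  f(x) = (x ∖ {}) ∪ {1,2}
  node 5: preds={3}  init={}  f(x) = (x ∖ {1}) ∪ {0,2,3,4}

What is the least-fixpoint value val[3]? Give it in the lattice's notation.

{0,1,2,3,4}

Worklist (12 pops):
  #1 pop 0: in={} → {1,2,3,4} (was {}); enqueue []
  #2 pop 1: in={1,2,3,4} → {0,1,2,3,4} (was {0,2}); enqueue []
  #3 pop 2: in={0,1,2,3,4} → {0,1,2,4} (was {}); enqueue []
  #4 pop 3: in={0,1,2,3,4} → {0,1,2,3,4} (was {4}); enqueue [1,2]
  #5 pop 4: in={0,1,2,3,4} → {0,1,2,3,4} (was {}); enqueue [3]
  #6 pop 5: in={0,1,2,3,4} → {0,2,3,4} (was {}); enqueue [0,4]
  #7 pop 1: in={0,1,2,3,4} → {0,1,2,3,4} (no change)
  #8 pop 2: in={0,1,2,3,4} → {0,1,2,4} (no change)
  #9 pop 3: in={0,1,2,3,4} → {0,1,2,3,4} (no change)
  #10 pop 0: in={0,2,3,4} → {0,1,2,3,4} (was {1,2,3,4}); enqueue [1]
  #11 pop 4: in={0,1,2,3,4} → {0,1,2,3,4} (no change)
  #12 pop 1: in={0,1,2,3,4} → {0,1,2,3,4} (no change)

Fixpoint:
  val[0] = {0,1,2,3,4}
  val[1] = {0,1,2,3,4}
  val[2] = {0,1,2,4}
  val[3] = {0,1,2,3,4}
  val[4] = {0,1,2,3,4}
  val[5] = {0,2,3,4}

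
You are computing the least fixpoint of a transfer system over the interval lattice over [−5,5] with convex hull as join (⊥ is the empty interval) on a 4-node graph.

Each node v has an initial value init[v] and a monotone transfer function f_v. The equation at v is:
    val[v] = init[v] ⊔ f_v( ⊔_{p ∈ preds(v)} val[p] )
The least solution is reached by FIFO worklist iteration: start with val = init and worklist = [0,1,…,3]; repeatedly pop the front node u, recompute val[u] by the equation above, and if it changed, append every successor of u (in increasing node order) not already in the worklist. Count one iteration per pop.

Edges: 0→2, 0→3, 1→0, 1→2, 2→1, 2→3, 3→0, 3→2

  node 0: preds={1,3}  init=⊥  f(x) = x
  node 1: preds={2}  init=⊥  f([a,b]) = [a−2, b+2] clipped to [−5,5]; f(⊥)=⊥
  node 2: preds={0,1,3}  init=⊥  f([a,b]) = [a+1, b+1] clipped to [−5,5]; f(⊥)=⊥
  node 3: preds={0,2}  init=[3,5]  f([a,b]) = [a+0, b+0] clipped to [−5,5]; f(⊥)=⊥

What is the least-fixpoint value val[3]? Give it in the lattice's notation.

Trace (39 dequeues):
  [1] u=0 | in [3,5] | out [3,5] | prev ⊥ | push {}
  [2] u=1 | in ⊥ | out ⊥ | ==
  [3] u=2 | in [3,5] | out [4,5] | prev ⊥ | push {1}
  [4] u=3 | in [3,5] | out [3,5] | ==
  [5] u=1 | in [4,5] | out [2,5] | prev ⊥ | push {0,2}
  [6] u=0 | in [2,5] | out [2,5] | prev [3,5] | push {3}
  [7] u=2 | in [2,5] | out [3,5] | prev [4,5] | push {1}
  [8] u=3 | in [2,5] | out [2,5] | prev [3,5] | push {0,2}
  [9] u=1 | in [3,5] | out [1,5] | prev [2,5] | push {}
  [10] u=0 | in [1,5] | out [1,5] | prev [2,5] | push {3}
  [11] u=2 | in [1,5] | out [2,5] | prev [3,5] | push {1}
  [12] u=3 | in [1,5] | out [1,5] | prev [2,5] | push {0,2}
  [13] u=1 | in [2,5] | out [0,5] | prev [1,5] | push {}
  [14] u=0 | in [0,5] | out [0,5] | prev [1,5] | push {3}
  [15] u=2 | in [0,5] | out [1,5] | prev [2,5] | push {1}
  [16] u=3 | in [0,5] | out [0,5] | prev [1,5] | push {0,2}
  [17] u=1 | in [1,5] | out [-1,5] | prev [0,5] | push {}
  [18] u=0 | in [-1,5] | out [-1,5] | prev [0,5] | push {3}
  [19] u=2 | in [-1,5] | out [0,5] | prev [1,5] | push {1}
  [20] u=3 | in [-1,5] | out [-1,5] | prev [0,5] | push {0,2}
  [21] u=1 | in [0,5] | out [-2,5] | prev [-1,5] | push {}
  [22] u=0 | in [-2,5] | out [-2,5] | prev [-1,5] | push {3}
  [23] u=2 | in [-2,5] | out [-1,5] | prev [0,5] | push {1}
  [24] u=3 | in [-2,5] | out [-2,5] | prev [-1,5] | push {0,2}
  [25] u=1 | in [-1,5] | out [-3,5] | prev [-2,5] | push {}
  [26] u=0 | in [-3,5] | out [-3,5] | prev [-2,5] | push {3}
  [27] u=2 | in [-3,5] | out [-2,5] | prev [-1,5] | push {1}
  [28] u=3 | in [-3,5] | out [-3,5] | prev [-2,5] | push {0,2}
  [29] u=1 | in [-2,5] | out [-4,5] | prev [-3,5] | push {}
  [30] u=0 | in [-4,5] | out [-4,5] | prev [-3,5] | push {3}
  [31] u=2 | in [-4,5] | out [-3,5] | prev [-2,5] | push {1}
  [32] u=3 | in [-4,5] | out [-4,5] | prev [-3,5] | push {0,2}
  [33] u=1 | in [-3,5] | out [-5,5] | prev [-4,5] | push {}
  [34] u=0 | in [-5,5] | out [-5,5] | prev [-4,5] | push {3}
  [35] u=2 | in [-5,5] | out [-4,5] | prev [-3,5] | push {1}
  [36] u=3 | in [-5,5] | out [-5,5] | prev [-4,5] | push {0,2}
  [37] u=1 | in [-4,5] | out [-5,5] | ==
  [38] u=0 | in [-5,5] | out [-5,5] | ==
  [39] u=2 | in [-5,5] | out [-4,5] | ==

Converged values:
  [0] [-5,5]
  [1] [-5,5]
  [2] [-4,5]
  [3] [-5,5]

[-5,5]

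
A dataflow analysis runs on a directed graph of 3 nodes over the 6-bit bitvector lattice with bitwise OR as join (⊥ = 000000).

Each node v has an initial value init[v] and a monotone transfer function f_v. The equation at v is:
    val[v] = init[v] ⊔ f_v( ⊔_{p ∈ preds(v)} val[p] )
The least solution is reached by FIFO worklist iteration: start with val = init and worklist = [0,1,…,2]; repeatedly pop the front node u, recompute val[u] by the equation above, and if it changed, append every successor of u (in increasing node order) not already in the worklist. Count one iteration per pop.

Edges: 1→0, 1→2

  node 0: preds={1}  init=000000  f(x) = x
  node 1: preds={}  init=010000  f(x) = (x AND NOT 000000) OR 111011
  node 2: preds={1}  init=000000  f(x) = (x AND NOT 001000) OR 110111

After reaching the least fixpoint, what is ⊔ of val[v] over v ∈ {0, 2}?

Trace (4 dequeues):
  [1] u=0 | in 010000 | out 010000 | prev 000000 | push {}
  [2] u=1 | in 000000 | out 111011 | prev 010000 | push {0}
  [3] u=2 | in 111011 | out 110111 | prev 000000 | push {}
  [4] u=0 | in 111011 | out 111011 | prev 010000 | push {}

Converged values:
  [0] 111011
  [1] 111011
  [2] 110111

111111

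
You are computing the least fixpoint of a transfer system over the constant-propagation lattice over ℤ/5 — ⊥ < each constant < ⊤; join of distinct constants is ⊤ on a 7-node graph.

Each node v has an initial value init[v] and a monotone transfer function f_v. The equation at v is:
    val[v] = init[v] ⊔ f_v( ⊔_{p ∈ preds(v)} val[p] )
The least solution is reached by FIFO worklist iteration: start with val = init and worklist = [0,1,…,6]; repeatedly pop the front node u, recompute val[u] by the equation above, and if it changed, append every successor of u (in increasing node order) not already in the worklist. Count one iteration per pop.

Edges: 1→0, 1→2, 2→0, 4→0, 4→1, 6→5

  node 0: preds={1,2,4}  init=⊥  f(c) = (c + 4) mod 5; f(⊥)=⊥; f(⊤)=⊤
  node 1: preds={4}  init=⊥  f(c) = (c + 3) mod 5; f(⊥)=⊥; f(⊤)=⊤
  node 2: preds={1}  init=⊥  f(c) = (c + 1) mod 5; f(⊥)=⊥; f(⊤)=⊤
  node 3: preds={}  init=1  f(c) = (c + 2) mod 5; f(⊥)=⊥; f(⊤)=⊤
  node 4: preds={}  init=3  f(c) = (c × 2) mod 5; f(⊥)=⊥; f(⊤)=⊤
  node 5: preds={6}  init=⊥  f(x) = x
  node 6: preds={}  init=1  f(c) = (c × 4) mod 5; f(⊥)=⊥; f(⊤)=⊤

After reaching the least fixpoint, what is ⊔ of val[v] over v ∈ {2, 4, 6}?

⊤

Trace (8 dequeues):
  [1] u=0 | in 3 | out 2 | prev ⊥ | push {}
  [2] u=1 | in 3 | out 1 | prev ⊥ | push {0}
  [3] u=2 | in 1 | out 2 | prev ⊥ | push {}
  [4] u=3 | in ⊥ | out 1 | ==
  [5] u=4 | in ⊥ | out 3 | ==
  [6] u=5 | in 1 | out 1 | prev ⊥ | push {}
  [7] u=6 | in ⊥ | out 1 | ==
  [8] u=0 | in ⊤ | out ⊤ | prev 2 | push {}

Converged values:
  [0] ⊤
  [1] 1
  [2] 2
  [3] 1
  [4] 3
  [5] 1
  [6] 1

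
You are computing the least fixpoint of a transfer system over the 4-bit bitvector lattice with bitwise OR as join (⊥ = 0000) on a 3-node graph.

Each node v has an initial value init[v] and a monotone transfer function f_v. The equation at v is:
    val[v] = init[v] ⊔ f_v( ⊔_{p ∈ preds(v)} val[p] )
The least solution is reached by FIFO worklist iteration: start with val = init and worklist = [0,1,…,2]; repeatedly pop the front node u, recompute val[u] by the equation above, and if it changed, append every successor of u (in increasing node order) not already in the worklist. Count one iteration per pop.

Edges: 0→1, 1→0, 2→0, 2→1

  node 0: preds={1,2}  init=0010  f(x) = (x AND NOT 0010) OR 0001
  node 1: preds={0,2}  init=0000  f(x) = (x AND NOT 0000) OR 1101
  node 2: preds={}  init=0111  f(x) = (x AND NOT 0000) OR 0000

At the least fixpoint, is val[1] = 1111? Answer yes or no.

Trace (5 dequeues):
  [1] u=0 | in 0111 | out 0111 | prev 0010 | push {}
  [2] u=1 | in 0111 | out 1111 | prev 0000 | push {0}
  [3] u=2 | in 0000 | out 0111 | ==
  [4] u=0 | in 1111 | out 1111 | prev 0111 | push {1}
  [5] u=1 | in 1111 | out 1111 | ==

Converged values:
  [0] 1111
  [1] 1111
  [2] 0111

yes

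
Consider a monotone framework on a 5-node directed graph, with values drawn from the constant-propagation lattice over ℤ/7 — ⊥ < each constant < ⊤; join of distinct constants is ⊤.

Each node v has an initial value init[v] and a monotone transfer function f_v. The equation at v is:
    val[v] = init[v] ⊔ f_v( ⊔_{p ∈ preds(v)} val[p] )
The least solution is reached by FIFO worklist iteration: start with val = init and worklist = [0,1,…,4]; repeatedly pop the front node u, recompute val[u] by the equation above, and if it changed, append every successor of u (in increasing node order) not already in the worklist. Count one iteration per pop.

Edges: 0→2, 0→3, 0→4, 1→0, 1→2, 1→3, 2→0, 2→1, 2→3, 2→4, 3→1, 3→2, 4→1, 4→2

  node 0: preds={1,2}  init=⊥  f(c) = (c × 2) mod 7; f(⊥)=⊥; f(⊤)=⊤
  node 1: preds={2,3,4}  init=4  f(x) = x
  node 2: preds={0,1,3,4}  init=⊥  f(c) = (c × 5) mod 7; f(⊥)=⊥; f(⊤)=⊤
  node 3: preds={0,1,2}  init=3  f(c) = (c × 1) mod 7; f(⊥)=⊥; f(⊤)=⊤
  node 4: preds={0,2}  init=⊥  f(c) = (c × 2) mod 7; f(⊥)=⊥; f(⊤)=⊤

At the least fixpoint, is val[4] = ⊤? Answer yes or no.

Worklist (10 pops):
  #1 pop 0: in=4 → 1 (was ⊥); enqueue []
  #2 pop 1: in=3 → ⊤ (was 4); enqueue [0]
  #3 pop 2: in=⊤ → ⊤ (was ⊥); enqueue [1]
  #4 pop 3: in=⊤ → ⊤ (was 3); enqueue [2]
  #5 pop 4: in=⊤ → ⊤ (was ⊥); enqueue []
  #6 pop 0: in=⊤ → ⊤ (was 1); enqueue [3,4]
  #7 pop 1: in=⊤ → ⊤ (no change)
  #8 pop 2: in=⊤ → ⊤ (no change)
  #9 pop 3: in=⊤ → ⊤ (no change)
  #10 pop 4: in=⊤ → ⊤ (no change)

Fixpoint:
  val[0] = ⊤
  val[1] = ⊤
  val[2] = ⊤
  val[3] = ⊤
  val[4] = ⊤

yes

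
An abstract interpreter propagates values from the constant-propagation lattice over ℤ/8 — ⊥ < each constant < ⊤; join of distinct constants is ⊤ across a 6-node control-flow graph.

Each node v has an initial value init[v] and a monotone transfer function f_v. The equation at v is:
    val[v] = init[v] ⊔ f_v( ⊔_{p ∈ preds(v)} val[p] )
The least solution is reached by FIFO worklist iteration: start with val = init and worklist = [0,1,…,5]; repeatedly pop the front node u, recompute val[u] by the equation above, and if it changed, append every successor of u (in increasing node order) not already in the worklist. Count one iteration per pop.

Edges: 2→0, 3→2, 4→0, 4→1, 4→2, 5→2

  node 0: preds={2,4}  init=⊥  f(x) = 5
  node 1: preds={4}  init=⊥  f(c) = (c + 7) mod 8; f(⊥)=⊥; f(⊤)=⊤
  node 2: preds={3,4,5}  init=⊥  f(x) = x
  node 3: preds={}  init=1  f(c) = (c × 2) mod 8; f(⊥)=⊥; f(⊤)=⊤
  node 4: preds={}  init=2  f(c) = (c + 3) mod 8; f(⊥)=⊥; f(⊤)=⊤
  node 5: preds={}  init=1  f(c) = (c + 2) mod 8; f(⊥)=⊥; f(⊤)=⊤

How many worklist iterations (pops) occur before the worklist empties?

Trace (7 dequeues):
  [1] u=0 | in 2 | out 5 | prev ⊥ | push {}
  [2] u=1 | in 2 | out 1 | prev ⊥ | push {}
  [3] u=2 | in ⊤ | out ⊤ | prev ⊥ | push {0}
  [4] u=3 | in ⊥ | out 1 | ==
  [5] u=4 | in ⊥ | out 2 | ==
  [6] u=5 | in ⊥ | out 1 | ==
  [7] u=0 | in ⊤ | out 5 | ==

Converged values:
  [0] 5
  [1] 1
  [2] ⊤
  [3] 1
  [4] 2
  [5] 1

7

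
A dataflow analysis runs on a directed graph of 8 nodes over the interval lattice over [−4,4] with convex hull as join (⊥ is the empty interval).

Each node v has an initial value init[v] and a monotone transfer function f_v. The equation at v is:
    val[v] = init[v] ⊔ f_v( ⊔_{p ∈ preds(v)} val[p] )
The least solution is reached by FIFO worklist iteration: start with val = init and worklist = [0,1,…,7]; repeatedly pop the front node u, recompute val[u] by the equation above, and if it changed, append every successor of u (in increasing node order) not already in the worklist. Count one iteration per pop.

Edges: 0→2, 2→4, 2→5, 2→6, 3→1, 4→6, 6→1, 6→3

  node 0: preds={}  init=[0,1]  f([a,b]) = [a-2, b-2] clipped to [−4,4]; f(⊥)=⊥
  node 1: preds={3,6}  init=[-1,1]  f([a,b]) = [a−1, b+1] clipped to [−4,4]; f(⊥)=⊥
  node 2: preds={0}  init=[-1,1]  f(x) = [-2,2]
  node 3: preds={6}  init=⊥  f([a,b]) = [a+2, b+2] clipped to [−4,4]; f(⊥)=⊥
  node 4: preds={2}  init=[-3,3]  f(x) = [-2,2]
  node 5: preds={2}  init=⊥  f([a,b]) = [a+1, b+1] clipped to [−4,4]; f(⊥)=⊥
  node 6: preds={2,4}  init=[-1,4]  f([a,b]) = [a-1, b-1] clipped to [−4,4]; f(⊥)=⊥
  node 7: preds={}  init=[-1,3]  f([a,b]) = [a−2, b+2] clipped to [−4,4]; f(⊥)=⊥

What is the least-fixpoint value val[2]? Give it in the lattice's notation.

[-2,2]

Worklist (11 pops):
  #1 pop 0: in=⊥ → [0,1] (no change)
  #2 pop 1: in=[-1,4] → [-2,4] (was [-1,1]); enqueue []
  #3 pop 2: in=[0,1] → [-2,2] (was [-1,1]); enqueue []
  #4 pop 3: in=[-1,4] → [1,4] (was ⊥); enqueue [1]
  #5 pop 4: in=[-2,2] → [-3,3] (no change)
  #6 pop 5: in=[-2,2] → [-1,3] (was ⊥); enqueue []
  #7 pop 6: in=[-3,3] → [-4,4] (was [-1,4]); enqueue [3]
  #8 pop 7: in=⊥ → [-1,3] (no change)
  #9 pop 1: in=[-4,4] → [-4,4] (was [-2,4]); enqueue []
  #10 pop 3: in=[-4,4] → [-2,4] (was [1,4]); enqueue [1]
  #11 pop 1: in=[-4,4] → [-4,4] (no change)

Fixpoint:
  val[0] = [0,1]
  val[1] = [-4,4]
  val[2] = [-2,2]
  val[3] = [-2,4]
  val[4] = [-3,3]
  val[5] = [-1,3]
  val[6] = [-4,4]
  val[7] = [-1,3]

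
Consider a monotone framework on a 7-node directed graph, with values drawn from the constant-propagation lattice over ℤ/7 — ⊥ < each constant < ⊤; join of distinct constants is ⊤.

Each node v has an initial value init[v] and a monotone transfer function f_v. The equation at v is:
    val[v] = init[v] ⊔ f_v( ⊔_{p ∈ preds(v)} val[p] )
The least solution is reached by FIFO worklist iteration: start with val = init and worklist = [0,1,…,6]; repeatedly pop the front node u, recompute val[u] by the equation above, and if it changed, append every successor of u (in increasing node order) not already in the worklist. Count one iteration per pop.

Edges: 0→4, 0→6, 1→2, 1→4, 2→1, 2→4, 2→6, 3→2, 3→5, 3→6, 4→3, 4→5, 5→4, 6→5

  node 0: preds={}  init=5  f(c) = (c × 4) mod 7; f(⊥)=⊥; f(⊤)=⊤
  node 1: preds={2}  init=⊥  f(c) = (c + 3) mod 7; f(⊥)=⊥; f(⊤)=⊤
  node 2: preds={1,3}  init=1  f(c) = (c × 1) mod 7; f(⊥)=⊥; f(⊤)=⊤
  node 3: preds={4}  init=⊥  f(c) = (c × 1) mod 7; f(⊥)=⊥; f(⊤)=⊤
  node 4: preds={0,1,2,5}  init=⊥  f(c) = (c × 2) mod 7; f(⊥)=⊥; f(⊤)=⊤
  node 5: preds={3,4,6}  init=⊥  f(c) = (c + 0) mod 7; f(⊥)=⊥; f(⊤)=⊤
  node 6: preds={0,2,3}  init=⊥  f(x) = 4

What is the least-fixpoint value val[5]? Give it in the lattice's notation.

⊤

Iteration log — 13 steps:
  step 1. node 0  ⊔preds=⊥  new=5  stable
  step 2. node 1  ⊔preds=1  new=4  old=⊥  +wl: 
  step 3. node 2  ⊔preds=4  new=⊤  old=1  +wl: 1
  step 4. node 3  ⊔preds=⊥  new=⊥  stable
  step 5. node 4  ⊔preds=⊤  new=⊤  old=⊥  +wl: 3
  step 6. node 5  ⊔preds=⊤  new=⊤  old=⊥  +wl: 4
  step 7. node 6  ⊔preds=⊤  new=4  old=⊥  +wl: 5
  step 8. node 1  ⊔preds=⊤  new=⊤  old=4  +wl: 2
  step 9. node 3  ⊔preds=⊤  new=⊤  old=⊥  +wl: 6
  step 10. node 4  ⊔preds=⊤  new=⊤  stable
  step 11. node 5  ⊔preds=⊤  new=⊤  stable
  step 12. node 2  ⊔preds=⊤  new=⊤  stable
  step 13. node 6  ⊔preds=⊤  new=4  stable

Least fixpoint reached:
  node 0: 5
  node 1: ⊤
  node 2: ⊤
  node 3: ⊤
  node 4: ⊤
  node 5: ⊤
  node 6: 4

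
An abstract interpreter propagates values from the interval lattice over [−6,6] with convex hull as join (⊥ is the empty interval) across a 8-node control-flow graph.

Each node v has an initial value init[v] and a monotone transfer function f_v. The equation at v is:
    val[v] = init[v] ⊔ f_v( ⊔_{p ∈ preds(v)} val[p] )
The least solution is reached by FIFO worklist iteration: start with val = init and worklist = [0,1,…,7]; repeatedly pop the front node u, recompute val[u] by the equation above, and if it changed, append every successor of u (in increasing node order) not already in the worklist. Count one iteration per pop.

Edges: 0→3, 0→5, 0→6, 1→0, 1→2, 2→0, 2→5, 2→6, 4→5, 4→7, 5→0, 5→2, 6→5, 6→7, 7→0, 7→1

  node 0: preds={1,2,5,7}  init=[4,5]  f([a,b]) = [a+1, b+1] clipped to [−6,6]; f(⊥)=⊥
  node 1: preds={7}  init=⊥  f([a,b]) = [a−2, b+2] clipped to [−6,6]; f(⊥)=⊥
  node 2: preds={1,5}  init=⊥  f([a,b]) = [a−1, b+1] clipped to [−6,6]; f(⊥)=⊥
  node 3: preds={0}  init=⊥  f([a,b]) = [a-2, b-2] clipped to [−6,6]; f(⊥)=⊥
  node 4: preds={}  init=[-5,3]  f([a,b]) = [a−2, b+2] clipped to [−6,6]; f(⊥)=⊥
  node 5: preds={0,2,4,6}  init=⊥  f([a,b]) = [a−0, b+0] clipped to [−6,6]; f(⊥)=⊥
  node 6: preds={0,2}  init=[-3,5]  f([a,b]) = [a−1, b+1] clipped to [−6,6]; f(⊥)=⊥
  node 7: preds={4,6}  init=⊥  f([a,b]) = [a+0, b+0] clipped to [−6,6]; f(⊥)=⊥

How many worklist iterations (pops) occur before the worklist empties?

Iteration log — 22 steps:
  step 1. node 0  ⊔preds=⊥  new=[4,5]  stable
  step 2. node 1  ⊔preds=⊥  new=⊥  stable
  step 3. node 2  ⊔preds=⊥  new=⊥  stable
  step 4. node 3  ⊔preds=[4,5]  new=[2,3]  old=⊥  +wl: 
  step 5. node 4  ⊔preds=⊥  new=[-5,3]  stable
  step 6. node 5  ⊔preds=[-5,5]  new=[-5,5]  old=⊥  +wl: 0,2
  step 7. node 6  ⊔preds=[4,5]  new=[-3,6]  old=[-3,5]  +wl: 5
  step 8. node 7  ⊔preds=[-5,6]  new=[-5,6]  old=⊥  +wl: 1
  step 9. node 0  ⊔preds=[-5,6]  new=[-4,6]  old=[4,5]  +wl: 3,6
  step 10. node 2  ⊔preds=[-5,5]  new=[-6,6]  old=⊥  +wl: 0
  step 11. node 5  ⊔preds=[-6,6]  new=[-6,6]  old=[-5,5]  +wl: 2
  step 12. node 1  ⊔preds=[-5,6]  new=[-6,6]  old=⊥  +wl: 
  step 13. node 3  ⊔preds=[-4,6]  new=[-6,4]  old=[2,3]  +wl: 
  step 14. node 6  ⊔preds=[-6,6]  new=[-6,6]  old=[-3,6]  +wl: 5,7
  step 15. node 0  ⊔preds=[-6,6]  new=[-5,6]  old=[-4,6]  +wl: 3,6
  step 16. node 2  ⊔preds=[-6,6]  new=[-6,6]  stable
  step 17. node 5  ⊔preds=[-6,6]  new=[-6,6]  stable
  step 18. node 7  ⊔preds=[-6,6]  new=[-6,6]  old=[-5,6]  +wl: 0,1
  step 19. node 3  ⊔preds=[-5,6]  new=[-6,4]  stable
  step 20. node 6  ⊔preds=[-6,6]  new=[-6,6]  stable
  step 21. node 0  ⊔preds=[-6,6]  new=[-5,6]  stable
  step 22. node 1  ⊔preds=[-6,6]  new=[-6,6]  stable

Least fixpoint reached:
  node 0: [-5,6]
  node 1: [-6,6]
  node 2: [-6,6]
  node 3: [-6,4]
  node 4: [-5,3]
  node 5: [-6,6]
  node 6: [-6,6]
  node 7: [-6,6]

22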